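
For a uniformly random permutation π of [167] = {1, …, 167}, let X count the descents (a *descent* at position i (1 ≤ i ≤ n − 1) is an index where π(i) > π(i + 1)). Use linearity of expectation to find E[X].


Write X = Σ X_I over i = 1, …, 166, with X_I the indicator of one descent.
There are 166 indicators.
For each fixed i, the pair (π(i), π(i+1)) is a uniformly random ordered pair of distinct values from {1, …, 167}; by symmetry P[π(i) > π(i+1)] = 1/2.
By linearity: E[X] = 166 · (1/2) = (167 − 1) · (1/2) = 83 ≈ 83.000.

E[X] = 83 = 83.000.


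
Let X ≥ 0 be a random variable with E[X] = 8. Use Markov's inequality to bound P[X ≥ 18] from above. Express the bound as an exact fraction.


μ = E[X] = 8, a = 18.
Markov: P[X ≥ 18] ≤ μ/a = (8)/18 = 4/9.
Numerically: ≈ 0.4444.
(Since a = 18 > μ = 8.0000, the bound 4/9 is < 1 and informative.)

P[X ≥ 18] ≤ 4/9 ≈ 0.4444.


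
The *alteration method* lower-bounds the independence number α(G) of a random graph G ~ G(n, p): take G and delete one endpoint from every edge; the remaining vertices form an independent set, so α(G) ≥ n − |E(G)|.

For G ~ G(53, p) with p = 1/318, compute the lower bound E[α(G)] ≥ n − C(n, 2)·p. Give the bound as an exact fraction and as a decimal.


E[|E(G)|] = C(53, 2)·p = 1378 · (1/318) = 13/3.
E[α(G)] ≥ n − E[|E(G)|] = 53 − 13/3 = 146/3.
Numerically: ≈ 48.6667.
(This is only a lower bound; the true E[α(G)] may be larger.)

E[α(G)] ≥ 146/3 ≈ 48.6667.


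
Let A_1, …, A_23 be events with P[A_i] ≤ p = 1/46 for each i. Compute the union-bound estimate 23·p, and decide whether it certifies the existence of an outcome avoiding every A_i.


Union bound: P[∪_{i=1}^{23} A_i] ≤ Σ_i P[A_i] ≤ 23·p = 23·(1/46) = 1/2.
Numerically: 1/2 ≈ 0.5000.
Is 1/2 < 1? YES.
Since P[∪ A_i] ≤ 1/2 < 1, the complement has P[∩ A_i^c] ≥ 1 − 1/2 = 1/2 > 0, so some outcome avoids every A_i.

23·p = 1/2 ≈ 0.5000; existence CERTIFIED by the union bound.


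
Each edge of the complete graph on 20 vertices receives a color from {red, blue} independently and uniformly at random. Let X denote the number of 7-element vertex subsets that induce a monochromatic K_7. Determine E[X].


Let X = Σ_S X_S over the C(20, 7) = 77520 subsets S of size 7, where X_S = 1 if the K_7 on S is monochromatic.
For a fixed S, the K_7 on S has C(7, 2) = 21 edges. P[all 21 edges red] = (1/2)^21, and likewise for blue, so P[monochromatic] = 2·(1/2)^21 = 2^{1 − 21} = 1/1048576.
By linearity: E[X] = C(20, 7) · 2^{1 − 21} = 77520 · 1/1048576 = 4845/65536.
Numerically: E[X] ≈ 0.074.

E[X] = C(20,7)·2^(1−C(7,2)) = 4845/65536 ≈ 0.074.


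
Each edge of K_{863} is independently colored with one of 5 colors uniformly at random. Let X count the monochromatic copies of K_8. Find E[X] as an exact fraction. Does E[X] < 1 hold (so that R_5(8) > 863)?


E[X] = C(863, 8) · 5^{1 − 28} = 7386423071602617757 · 5^{−27} = 7386423071602617757/7450580596923828125.
As a reduced fraction: E[X] = 7386423071602617757/7450580596923828125 ≈ 0.991389.
Is E[X] < 1? YES.
Since E[X] < 1, there exists a 5-coloring of K_{863} with no monochromatic K_8; hence R_5(8) > 863.

E[X] = 7386423071602617757/7450580596923828125 ≈ 0.991389; E[X] < 1, so R_5(8) > 863.


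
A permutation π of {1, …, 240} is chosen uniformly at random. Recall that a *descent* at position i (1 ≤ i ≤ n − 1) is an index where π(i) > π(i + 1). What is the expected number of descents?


Write X = Σ X_I over i = 1, …, 239, with X_I the indicator of one descent.
There are 239 indicators.
For each fixed i, the pair (π(i), π(i+1)) is a uniformly random ordered pair of distinct values from {1, …, 240}; by symmetry P[π(i) > π(i+1)] = 1/2.
By linearity: E[X] = 239 · (1/2) = (240 − 1) · (1/2) = 239/2 ≈ 119.500.

E[X] = 239/2 = 119.500.


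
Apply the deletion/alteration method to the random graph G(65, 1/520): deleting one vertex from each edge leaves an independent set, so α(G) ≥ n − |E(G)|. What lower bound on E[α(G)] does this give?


E[|E(G)|] = C(65, 2)·p = 2080 · (1/520) = 4.
E[α(G)] ≥ n − E[|E(G)|] = 65 − 4 = 61.
Numerically: ≈ 61.000.
(This is only a lower bound; the true E[α(G)] may be larger.)

E[α(G)] ≥ 61 ≈ 61.000.


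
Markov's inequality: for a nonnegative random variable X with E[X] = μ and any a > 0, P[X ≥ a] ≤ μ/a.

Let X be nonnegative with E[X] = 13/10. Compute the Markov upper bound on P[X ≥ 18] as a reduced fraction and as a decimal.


μ = E[X] = 13/10, a = 18.
Markov: P[X ≥ 18] ≤ μ/a = (13/10)/18 = 13/180.
Numerically: ≈ 0.07222.
(Since a = 18 > μ = 1.30000, the bound 13/180 is < 1 and informative.)

P[X ≥ 18] ≤ 13/180 ≈ 0.07222.


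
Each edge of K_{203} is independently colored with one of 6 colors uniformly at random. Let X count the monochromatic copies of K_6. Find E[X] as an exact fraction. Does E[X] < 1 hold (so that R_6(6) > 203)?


E[X] = C(203, 6) · 6^{1 − 15} = 90210944670 · 6^{−14} = 90210944670/78364164096.
As a reduced fraction: E[X] = 15035157445/13060694016 ≈ 1.1511760.
Is E[X] < 1? NO.
Since E[X] ≥ 1, the first-moment bound is inconclusive at n = 203; it does NOT by itself certify R_6(6) > 203.

E[X] = 15035157445/13060694016 ≈ 1.1511760; E[X] ≥ 1; first-moment method inconclusive here.


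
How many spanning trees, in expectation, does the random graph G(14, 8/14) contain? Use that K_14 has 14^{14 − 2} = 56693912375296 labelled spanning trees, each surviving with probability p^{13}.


K_14 has 14^{14 − 2} = 56693912375296 labelled spanning trees.
For each such spanning tree H, let X_H = 1 if all 13 edges of H are present in G. Then P[X_H = 1] = p^{13} = (4/7)^{13} = 67108864/96889010407.
By linearity: E[X] = Σ_H E[X_H] = 56693912375296 · p^{13} = 56693912375296 · 67108864/96889010407 = 274877906944/7.
Numerically: E[X] ≈ 3.9268e+10.

E[X] = 56693912375296 · (4/7)^{13} = 274877906944/7 ≈ 3.9268e+10.


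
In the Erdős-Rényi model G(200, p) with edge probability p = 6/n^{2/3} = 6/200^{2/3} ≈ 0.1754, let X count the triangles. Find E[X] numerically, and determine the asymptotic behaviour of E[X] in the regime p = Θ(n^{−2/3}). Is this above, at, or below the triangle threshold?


Number of potential triangles: C(200, 3) = 1313400.
Each occurs with probability p³ ≈ (0.1754)³ ≈ 5.400000e-03.
By linearity: E[X] = C(200, 3)·p³ ≈ 1313400 · 5.400000e-03 ≈ 7092.3600.
Since α = 2/3 < 1, p = c/n^{2/3} ≫ 1/n is above the triangle threshold p ~ 1/n. Asymptotically E[X] ~ (c³/6)·n^{3(1−α)} = (6³/6)·n^{1} → ∞; triangles are abundant w.h.p.

E[X] ≈ 7092.3600; in regime p = Θ(1/n^{2/3}) E[X] diverges (above the triangle threshold p ~ 1/n).


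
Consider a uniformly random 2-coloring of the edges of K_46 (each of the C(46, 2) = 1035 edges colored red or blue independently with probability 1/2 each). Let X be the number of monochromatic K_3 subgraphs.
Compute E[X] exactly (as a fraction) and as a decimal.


Let X = Σ_S X_S over the C(46, 3) = 15180 subsets S of size 3, where X_S = 1 if the K_3 on S is monochromatic.
For a fixed S, the K_3 on S has C(3, 2) = 3 edges. P[all 3 edges red] = (1/2)^3, and likewise for blue, so P[monochromatic] = 2·(1/2)^3 = 2^{1 − 3} = 1/4.
By linearity: E[X] = C(46, 3) · 2^{1 − 3} = 15180 · 1/4 = 3795.
Numerically: E[X] ≈ 3795.000.

E[X] = C(46,3)·2^(1−C(3,2)) = 3795 ≈ 3795.000.


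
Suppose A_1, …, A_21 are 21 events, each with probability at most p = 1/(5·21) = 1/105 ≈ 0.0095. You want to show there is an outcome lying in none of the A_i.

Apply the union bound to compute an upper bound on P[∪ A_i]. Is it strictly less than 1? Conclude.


Union bound: P[∪_{i=1}^{21} A_i] ≤ Σ_i P[A_i] ≤ 21·p = 21·(1/105) = 1/5.
Numerically: 1/5 ≈ 0.2000.
Is 1/5 < 1? YES.
Since P[∪ A_i] ≤ 1/5 < 1, the complement has P[∩ A_i^c] ≥ 1 − 1/5 = 4/5 > 0, so some outcome avoids every A_i.

21·p = 1/5 ≈ 0.2000; existence CERTIFIED by the union bound.


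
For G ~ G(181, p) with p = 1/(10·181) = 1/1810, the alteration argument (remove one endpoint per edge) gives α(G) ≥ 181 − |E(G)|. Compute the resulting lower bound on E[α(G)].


E[|E(G)|] = C(181, 2)·p = 16290 · (1/1810) = 9.
E[α(G)] ≥ n − E[|E(G)|] = 181 − 9 = 172.
Numerically: ≈ 172.000.
(This is only a lower bound; the true E[α(G)] may be larger.)

E[α(G)] ≥ 172 ≈ 172.000.


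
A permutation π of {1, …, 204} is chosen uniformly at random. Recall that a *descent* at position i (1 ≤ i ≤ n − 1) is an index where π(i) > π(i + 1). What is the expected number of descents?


Write X = Σ X_I over i = 1, …, 203, with X_I the indicator of one descent.
There are 203 indicators.
For each fixed i, the pair (π(i), π(i+1)) is a uniformly random ordered pair of distinct values from {1, …, 204}; by symmetry P[π(i) > π(i+1)] = 1/2.
By linearity: E[X] = 203 · (1/2) = (204 − 1) · (1/2) = 203/2 ≈ 101.50000.

E[X] = 203/2 = 101.50000.


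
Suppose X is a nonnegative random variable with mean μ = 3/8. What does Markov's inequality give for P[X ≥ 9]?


μ = E[X] = 3/8, a = 9.
Markov: P[X ≥ 9] ≤ μ/a = (3/8)/9 = 1/24.
Numerically: ≈ 0.0417.
(Since a = 9 > μ = 0.3750, the bound 1/24 is < 1 and informative.)

P[X ≥ 9] ≤ 1/24 ≈ 0.0417.


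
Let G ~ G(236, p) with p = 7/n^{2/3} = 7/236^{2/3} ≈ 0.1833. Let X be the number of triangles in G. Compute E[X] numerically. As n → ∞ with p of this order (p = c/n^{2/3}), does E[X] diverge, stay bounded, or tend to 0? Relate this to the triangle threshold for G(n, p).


Number of potential triangles: C(236, 3) = 2162940.
Each occurs with probability p³ ≈ (0.1833)³ ≈ 6.1584315e-03.
By linearity: E[X] = C(236, 3)·p³ ≈ 2162940 · 6.1584315e-03 ≈ 13320.31780.
Since α = 2/3 < 1, p = c/n^{2/3} ≫ 1/n is above the triangle threshold p ~ 1/n. Asymptotically E[X] ~ (c³/6)·n^{3(1−α)} = (7³/6)·n^{1} → ∞; triangles are abundant w.h.p.

E[X] ≈ 13320.31780; in regime p = Θ(1/n^{2/3}) E[X] diverges (above the triangle threshold p ~ 1/n).


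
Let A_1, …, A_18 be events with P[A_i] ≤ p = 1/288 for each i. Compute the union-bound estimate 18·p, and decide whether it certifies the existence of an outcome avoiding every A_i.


Union bound: P[∪_{i=1}^{18} A_i] ≤ Σ_i P[A_i] ≤ 18·p = 18·(1/288) = 1/16.
Numerically: 1/16 ≈ 0.0625.
Is 1/16 < 1? YES.
Since P[∪ A_i] ≤ 1/16 < 1, the complement has P[∩ A_i^c] ≥ 1 − 1/16 = 15/16 > 0, so some outcome avoids every A_i.

18·p = 1/16 ≈ 0.0625; existence CERTIFIED by the union bound.


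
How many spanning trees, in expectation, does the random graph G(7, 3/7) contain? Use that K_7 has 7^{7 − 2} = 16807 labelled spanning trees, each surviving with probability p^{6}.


K_7 has 7^{7 − 2} = 16807 labelled spanning trees.
For each such spanning tree H, let X_H = 1 if all 6 edges of H are present in G. Then P[X_H = 1] = p^{6} = (3/7)^{6} = 729/117649.
By linearity: E[X] = Σ_H E[X_H] = 16807 · p^{6} = 16807 · 729/117649 = 729/7.
Numerically: E[X] ≈ 104.1.

E[X] = 16807 · (3/7)^{6} = 729/7 ≈ 104.1.


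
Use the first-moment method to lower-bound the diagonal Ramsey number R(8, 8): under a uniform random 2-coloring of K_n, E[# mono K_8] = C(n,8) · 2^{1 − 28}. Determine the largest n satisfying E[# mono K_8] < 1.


We need C(n, 8) · 2^{1 − 28} < 1, i.e. C(n, 8) < 2^{28 − 1} = 134217728.
Check values of n near the boundary:
  n = 36: C(36, 8) = 30260340; 30260340 < 134217728? YES
  n = 37: C(37, 8) = 38608020; 38608020 < 134217728? YES
  n = 38: C(38, 8) = 48903492; 48903492 < 134217728? YES
  n = 39: C(39, 8) = 61523748; 61523748 < 134217728? YES
  n = 40: C(40, 8) = 76904685; 76904685 < 134217728? YES
  n = 41: C(41, 8) = 95548245; 95548245 < 134217728? YES
  n = 42: C(42, 8) = 118030185; 118030185 < 134217728? YES
  n = 43: C(43, 8) = 145008513; 145008513 < 134217728? NO
  n = 44: C(44, 8) = 177232627; 177232627 < 134217728? NO
  n = 45: C(45, 8) = 215553195; 215553195 < 134217728? NO
The largest n with C(n, 8) < 134217728 is n = 42 (where E[X] = 118030185/134217728 ≈ 0.8794). Hence R(8, 8) > 42, i.e. R(8, 8) ≥ 43.

Largest n = 42; hence R(8, 8) > 42.


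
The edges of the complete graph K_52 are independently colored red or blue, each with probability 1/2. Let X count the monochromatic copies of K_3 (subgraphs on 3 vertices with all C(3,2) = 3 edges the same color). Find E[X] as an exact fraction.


Let X = Σ_S X_S over the C(52, 3) = 22100 subsets S of size 3, where X_S = 1 if the K_3 on S is monochromatic.
For a fixed S, the K_3 on S has C(3, 2) = 3 edges. P[all 3 edges red] = (1/2)^3, and likewise for blue, so P[monochromatic] = 2·(1/2)^3 = 2^{1 − 3} = 1/4.
Summing: E[X] = C(52, 3) · 2^{1 − 3} = 22100 · 1/4 = 5525.
Numerically: E[X] ≈ 5525.000000.

E[X] = C(52,3)·2^(1−C(3,2)) = 5525 ≈ 5525.000000.


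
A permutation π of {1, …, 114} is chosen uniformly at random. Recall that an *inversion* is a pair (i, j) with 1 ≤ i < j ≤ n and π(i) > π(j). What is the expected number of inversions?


Write X = Σ X_I over the C(114, 2) = 6441 pairs i < j, with X_I the indicator of one inversion.
There are 6441 indicators.
For each fixed pair i < j, the values π(i) and π(j) are two distinct elements of {1, …, 114} in uniformly random order; by symmetry P[π(i) > π(j)] = 1/2.
By linearity: E[X] = 6441 · (1/2) = C(114, 2) · (1/2) = 6441/2 = 6441/2 ≈ 3220.500.

E[X] = 6441/2 = 3220.500.


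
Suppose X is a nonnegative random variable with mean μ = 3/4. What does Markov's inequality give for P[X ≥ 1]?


μ = E[X] = 3/4, a = 1.
Markov: P[X ≥ 1] ≤ μ/a = (3/4)/1 = 3/4.
Numerically: ≈ 0.750000.
(Since a = 1 > μ = 0.750000, the bound 3/4 is < 1 and informative.)

P[X ≥ 1] ≤ 3/4 ≈ 0.750000.


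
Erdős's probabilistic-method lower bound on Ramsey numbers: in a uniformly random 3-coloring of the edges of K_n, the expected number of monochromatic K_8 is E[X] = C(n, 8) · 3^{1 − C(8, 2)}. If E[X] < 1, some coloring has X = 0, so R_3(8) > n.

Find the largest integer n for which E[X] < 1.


We need C(n, 8) · 3^{1 − 28} < 1, i.e. C(n, 8) < 3^{28 − 1} = 7625597484987.
Check values of n near the boundary:
  n = 154: C(154, 8) = 6521818990995; 6521818990995 < 7625597484987? YES
  n = 155: C(155, 8) = 6876747915675; 6876747915675 < 7625597484987? YES
  n = 156: C(156, 8) = 7248464019225; 7248464019225 < 7625597484987? YES
  n = 157: C(157, 8) = 7637643295425; 7637643295425 < 7625597484987? NO
The largest n with C(n, 8) < 7625597484987 is n = 156 (where E[X] = 805384891025/847288609443 ≈ 0.951). Hence R_3(8) > 156, i.e. R_3(8) ≥ 157.

Largest n = 156; hence R_3(8) > 156.


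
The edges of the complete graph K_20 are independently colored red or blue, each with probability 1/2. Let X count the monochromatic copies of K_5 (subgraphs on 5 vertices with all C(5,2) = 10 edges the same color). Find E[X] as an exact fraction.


Let X = Σ_S X_S over the C(20, 5) = 15504 subsets S of size 5, where X_S = 1 if the K_5 on S is monochromatic.
For a fixed S, the K_5 on S has C(5, 2) = 10 edges. P[all 10 edges red] = (1/2)^10, and likewise for blue, so P[monochromatic] = 2·(1/2)^10 = 2^{1 − 10} = 1/512.
Summing: E[X] = C(20, 5) · 2^{1 − 10} = 15504 · 1/512 = 969/32.
Numerically: E[X] ≈ 30.281.

E[X] = C(20,5)·2^(1−C(5,2)) = 969/32 ≈ 30.281.


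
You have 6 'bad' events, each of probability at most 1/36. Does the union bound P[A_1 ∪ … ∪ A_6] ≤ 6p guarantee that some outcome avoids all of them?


Union bound: P[∪_{i=1}^{6} A_i] ≤ Σ_i P[A_i] ≤ 6·p = 6·(1/36) = 1/6.
Numerically: 1/6 ≈ 0.1666667.
Is 1/6 < 1? YES.
Since P[∪ A_i] ≤ 1/6 < 1, the complement has P[∩ A_i^c] ≥ 1 − 1/6 = 5/6 > 0, so some outcome avoids every A_i.

6·p = 1/6 ≈ 0.1666667; existence CERTIFIED by the union bound.


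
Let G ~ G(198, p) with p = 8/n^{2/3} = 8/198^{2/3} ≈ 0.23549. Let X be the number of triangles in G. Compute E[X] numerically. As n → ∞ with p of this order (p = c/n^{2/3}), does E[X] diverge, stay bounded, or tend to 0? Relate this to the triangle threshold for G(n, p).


Number of potential triangles: C(198, 3) = 1274196.
Each occurs with probability p³ ≈ (0.23549)³ ≈ 1.3059892e-02.
By linearity: E[X] = C(198, 3)·p³ ≈ 1274196 · 1.3059892e-02 ≈ 16640.86195.
Since α = 2/3 < 1, p = c/n^{2/3} ≫ 1/n is above the triangle threshold p ~ 1/n. Asymptotically E[X] ~ (c³/6)·n^{3(1−α)} = (8³/6)·n^{1} → ∞; triangles are abundant w.h.p.

E[X] ≈ 16640.86195; in regime p = Θ(1/n^{2/3}) E[X] diverges (above the triangle threshold p ~ 1/n).


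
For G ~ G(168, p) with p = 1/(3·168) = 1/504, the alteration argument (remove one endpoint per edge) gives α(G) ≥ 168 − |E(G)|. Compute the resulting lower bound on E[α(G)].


E[|E(G)|] = C(168, 2)·p = 14028 · (1/504) = 167/6.
E[α(G)] ≥ n − E[|E(G)|] = 168 − 167/6 = 841/6.
Numerically: ≈ 140.1667.
(This is only a lower bound; the true E[α(G)] may be larger.)

E[α(G)] ≥ 841/6 ≈ 140.1667.


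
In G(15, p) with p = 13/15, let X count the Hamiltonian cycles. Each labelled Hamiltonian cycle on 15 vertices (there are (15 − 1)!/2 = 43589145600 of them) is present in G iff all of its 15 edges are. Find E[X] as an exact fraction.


K_15 has (15 − 1)!/2 = 43589145600 labelled Hamiltonian cycles.
For each such Hamiltonian cycle H, let X_H = 1 if all 15 edges of H are present in G. Then P[X_H = 1] = p^{15} = (13/15)^{15} = 51185893014090757/437893890380859375.
Summing the indicators: E[X] = Σ_H E[X_H] = 43589145600 · p^{15} = 43589145600 · 51185893014090757/437893890380859375 = 367267381606127548722176/72081298828125.
Numerically: E[X] ≈ 5.095e+09.

E[X] = 43589145600 · (13/15)^{15} = 367267381606127548722176/72081298828125 ≈ 5.095e+09.


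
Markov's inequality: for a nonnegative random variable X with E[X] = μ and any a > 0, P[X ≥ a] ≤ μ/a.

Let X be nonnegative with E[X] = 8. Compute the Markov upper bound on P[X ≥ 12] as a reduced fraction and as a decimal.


μ = E[X] = 8, a = 12.
Markov: P[X ≥ 12] ≤ μ/a = (8)/12 = 2/3.
Numerically: ≈ 0.666667.
(Since a = 12 > μ = 8.000000, the bound 2/3 is < 1 and informative.)

P[X ≥ 12] ≤ 2/3 ≈ 0.666667.


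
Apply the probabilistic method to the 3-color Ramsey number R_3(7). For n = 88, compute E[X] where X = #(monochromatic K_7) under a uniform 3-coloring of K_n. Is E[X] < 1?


E[X] = C(88, 7) · 3^{1 − 21} = 6348337336 · 3^{−20} = 6348337336/3486784401.
As a reduced fraction: E[X] = 6348337336/3486784401 ≈ 1.82069.
Is E[X] < 1? NO.
Since E[X] ≥ 1, the first-moment bound is inconclusive at n = 88; it does NOT by itself certify R_3(7) > 88.

E[X] = 6348337336/3486784401 ≈ 1.82069; E[X] ≥ 1; first-moment method inconclusive here.


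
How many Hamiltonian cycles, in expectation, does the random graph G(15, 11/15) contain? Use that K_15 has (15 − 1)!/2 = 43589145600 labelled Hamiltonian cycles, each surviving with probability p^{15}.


K_15 has (15 − 1)!/2 = 43589145600 labelled Hamiltonian cycles.
For each such Hamiltonian cycle H, let X_H = 1 if all 15 edges of H are present in G. Then P[X_H = 1] = p^{15} = (11/15)^{15} = 4177248169415651/437893890380859375.
Summing the indicators: E[X] = Σ_H E[X_H] = 43589145600 · p^{15} = 43589145600 · 4177248169415651/437893890380859375 = 29972457393249757754368/72081298828125.
Numerically: E[X] ≈ 4.15815e+08.

E[X] = 43589145600 · (11/15)^{15} = 29972457393249757754368/72081298828125 ≈ 4.15815e+08.


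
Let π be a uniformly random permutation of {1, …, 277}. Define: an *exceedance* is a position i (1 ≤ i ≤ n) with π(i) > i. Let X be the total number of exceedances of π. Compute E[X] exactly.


Write X = Σ_{i=1}^{277} X_i, where X_i = 1_{π(i) > i}.
For each fixed i, π(i) is uniform over {1, …, 277} (marginal of a uniform permutation), so P[π(i) > i] = (n − i)/n. Summing: Σ_{i=1}^{277} (n − i)/n = (0 + 1 + … + 276)/277 = 277(277 − 1)/(2·277) = (277 − 1)/2.
Hence E[X] = Σ_{i=1}^{277} (277 − i)/277 = 138 ≈ 138.000.

E[X] = 138 = 138.000.


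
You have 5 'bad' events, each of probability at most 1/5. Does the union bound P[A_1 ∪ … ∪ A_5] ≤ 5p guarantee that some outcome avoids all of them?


Union bound: P[∪_{i=1}^{5} A_i] ≤ Σ_i P[A_i] ≤ 5·p = 5·(1/5) = 1.
Numerically: 1 ≈ 1.000.
Is 1 < 1? NO.
Since the bound 1 is ≥ 1, the union bound is uninformative here; it does NOT by itself certify existence.

5·p = 1 ≈ 1.000; existence NOT certified by the union bound.


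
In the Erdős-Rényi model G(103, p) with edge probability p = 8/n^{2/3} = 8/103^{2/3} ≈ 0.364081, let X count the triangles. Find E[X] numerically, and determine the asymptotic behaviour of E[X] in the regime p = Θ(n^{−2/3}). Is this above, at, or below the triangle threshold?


Number of potential triangles: C(103, 3) = 176851.
Each occurs with probability p³ ≈ (0.364081)³ ≈ 4.82609105e-02.
By linearity: E[X] = C(103, 3)·p³ ≈ 176851 · 4.82609105e-02 ≈ 8534.990291.
Since α = 2/3 < 1, p = c/n^{2/3} ≫ 1/n is above the triangle threshold p ~ 1/n. Asymptotically E[X] ~ (c³/6)·n^{3(1−α)} = (8³/6)·n^{1} → ∞; triangles are abundant w.h.p.

E[X] ≈ 8534.990291; in regime p = Θ(1/n^{2/3}) E[X] diverges (above the triangle threshold p ~ 1/n).


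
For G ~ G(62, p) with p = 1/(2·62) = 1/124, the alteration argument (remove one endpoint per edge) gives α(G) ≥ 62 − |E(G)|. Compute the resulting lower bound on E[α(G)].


E[|E(G)|] = C(62, 2)·p = 1891 · (1/124) = 61/4.
E[α(G)] ≥ n − E[|E(G)|] = 62 − 61/4 = 187/4.
Numerically: ≈ 46.750000.
(This is only a lower bound; the true E[α(G)] may be larger.)

E[α(G)] ≥ 187/4 ≈ 46.750000.


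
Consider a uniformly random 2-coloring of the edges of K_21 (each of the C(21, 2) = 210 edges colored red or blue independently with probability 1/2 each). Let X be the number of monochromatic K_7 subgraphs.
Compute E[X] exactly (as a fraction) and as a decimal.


Let X = Σ_S X_S over the C(21, 7) = 116280 subsets S of size 7, where X_S = 1 if the K_7 on S is monochromatic.
For a fixed S, the K_7 on S has C(7, 2) = 21 edges. P[all 21 edges red] = (1/2)^21, and likewise for blue, so P[monochromatic] = 2·(1/2)^21 = 2^{1 − 21} = 1/1048576.
By linearity of expectation: E[X] = C(21, 7) · 2^{1 − 21} = 116280 · 1/1048576 = 14535/131072.
Numerically: E[X] ≈ 0.111.

E[X] = C(21,7)·2^(1−C(7,2)) = 14535/131072 ≈ 0.111.


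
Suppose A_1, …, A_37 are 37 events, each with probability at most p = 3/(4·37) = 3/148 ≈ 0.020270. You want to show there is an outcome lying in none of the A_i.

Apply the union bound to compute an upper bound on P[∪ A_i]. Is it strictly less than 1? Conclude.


Union bound: P[∪_{i=1}^{37} A_i] ≤ Σ_i P[A_i] ≤ 37·p = 37·(3/148) = 3/4.
Numerically: 3/4 ≈ 0.750000.
Is 3/4 < 1? YES.
Since P[∪ A_i] ≤ 3/4 < 1, the complement has P[∩ A_i^c] ≥ 1 − 3/4 = 1/4 > 0, so some outcome avoids every A_i.

37·p = 3/4 ≈ 0.750000; existence CERTIFIED by the union bound.


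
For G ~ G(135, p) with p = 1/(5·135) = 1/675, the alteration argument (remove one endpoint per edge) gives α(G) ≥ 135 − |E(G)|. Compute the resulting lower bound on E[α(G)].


E[|E(G)|] = C(135, 2)·p = 9045 · (1/675) = 67/5.
E[α(G)] ≥ n − E[|E(G)|] = 135 − 67/5 = 608/5.
Numerically: ≈ 121.600000.
(This is only a lower bound; the true E[α(G)] may be larger.)

E[α(G)] ≥ 608/5 ≈ 121.600000.


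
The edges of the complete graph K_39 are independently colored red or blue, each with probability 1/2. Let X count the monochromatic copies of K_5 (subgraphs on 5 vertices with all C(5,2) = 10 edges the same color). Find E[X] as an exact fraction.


Let X = Σ_S X_S over the C(39, 5) = 575757 subsets S of size 5, where X_S = 1 if the K_5 on S is monochromatic.
For a fixed S, the K_5 on S has C(5, 2) = 10 edges. P[all 10 edges red] = (1/2)^10, and likewise for blue, so P[monochromatic] = 2·(1/2)^10 = 2^{1 − 10} = 1/512.
By linearity: E[X] = C(39, 5) · 2^{1 − 10} = 575757 · 1/512 = 575757/512.
Numerically: E[X] ≈ 1124.5254.

E[X] = C(39,5)·2^(1−C(5,2)) = 575757/512 ≈ 1124.5254.


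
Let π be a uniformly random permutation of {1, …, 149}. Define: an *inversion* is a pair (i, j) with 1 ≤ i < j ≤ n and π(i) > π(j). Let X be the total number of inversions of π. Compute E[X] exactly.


Write X = Σ X_I over the C(149, 2) = 11026 pairs i < j, with X_I the indicator of one inversion.
There are 11026 indicators.
For each fixed pair i < j, the values π(i) and π(j) are two distinct elements of {1, …, 149} in uniformly random order; by symmetry P[π(i) > π(j)] = 1/2.
By linearity: E[X] = 11026 · (1/2) = C(149, 2) · (1/2) = 11026/2 = 5513 ≈ 5513.000000.

E[X] = 5513 = 5513.000000.


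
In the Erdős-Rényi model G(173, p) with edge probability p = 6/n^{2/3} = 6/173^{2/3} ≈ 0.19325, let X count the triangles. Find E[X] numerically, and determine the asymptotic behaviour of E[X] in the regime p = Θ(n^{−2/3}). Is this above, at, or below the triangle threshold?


Number of potential triangles: C(173, 3) = 848046.
Each occurs with probability p³ ≈ (0.19325)³ ≈ 7.2170804e-03.
By linearity: E[X] = C(173, 3)·p³ ≈ 848046 · 7.2170804e-03 ≈ 6120.41618.
Since α = 2/3 < 1, p = c/n^{2/3} ≫ 1/n is above the triangle threshold p ~ 1/n. Asymptotically E[X] ~ (c³/6)·n^{3(1−α)} = (6³/6)·n^{1} → ∞; triangles are abundant w.h.p.

E[X] ≈ 6120.41618; in regime p = Θ(1/n^{2/3}) E[X] diverges (above the triangle threshold p ~ 1/n).


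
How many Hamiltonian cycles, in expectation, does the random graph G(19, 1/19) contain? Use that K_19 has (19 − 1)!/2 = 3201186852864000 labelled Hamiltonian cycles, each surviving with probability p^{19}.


K_19 has (19 − 1)!/2 = 3201186852864000 labelled Hamiltonian cycles.
For each such Hamiltonian cycle H, let X_H = 1 if all 19 edges of H are present in G. Then P[X_H = 1] = p^{19} = (1/19)^{19} = 1/1978419655660313589123979.
Summing the indicators: E[X] = Σ_H E[X_H] = 3201186852864000 · p^{19} = 3201186852864000 · 1/1978419655660313589123979 = 3201186852864000/1978419655660313589123979.
Numerically: E[X] ≈ 1.62e-09.

E[X] = 3201186852864000 · (1/19)^{19} = 3201186852864000/1978419655660313589123979 ≈ 1.62e-09.


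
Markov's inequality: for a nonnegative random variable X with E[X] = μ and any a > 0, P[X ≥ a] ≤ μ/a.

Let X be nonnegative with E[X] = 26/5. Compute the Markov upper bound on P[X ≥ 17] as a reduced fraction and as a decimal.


μ = E[X] = 26/5, a = 17.
Markov: P[X ≥ 17] ≤ μ/a = (26/5)/17 = 26/85.
Numerically: ≈ 0.30588.
(Since a = 17 > μ = 5.20000, the bound 26/85 is < 1 and informative.)

P[X ≥ 17] ≤ 26/85 ≈ 0.30588.


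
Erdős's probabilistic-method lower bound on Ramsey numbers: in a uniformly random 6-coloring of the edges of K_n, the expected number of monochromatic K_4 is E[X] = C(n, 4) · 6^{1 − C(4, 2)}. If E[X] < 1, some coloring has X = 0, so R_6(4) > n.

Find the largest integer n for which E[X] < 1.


We need C(n, 4) · 6^{1 − 6} < 1, i.e. C(n, 4) < 6^{6 − 1} = 7776.
Check values of n near the boundary:
  n = 18: C(18, 4) = 3060; 3060 < 7776? YES
  n = 19: C(19, 4) = 3876; 3876 < 7776? YES
  n = 20: C(20, 4) = 4845; 4845 < 7776? YES
  n = 21: C(21, 4) = 5985; 5985 < 7776? YES
  n = 22: C(22, 4) = 7315; 7315 < 7776? YES
  n = 23: C(23, 4) = 8855; 8855 < 7776? NO
  n = 24: C(24, 4) = 10626; 10626 < 7776? NO
  n = 25: C(25, 4) = 12650; 12650 < 7776? NO
The largest n with C(n, 4) < 7776 is n = 22 (where E[X] = 7315/7776 ≈ 0.941). Hence R_6(4) > 22, i.e. R_6(4) ≥ 23.

Largest n = 22; hence R_6(4) > 22.


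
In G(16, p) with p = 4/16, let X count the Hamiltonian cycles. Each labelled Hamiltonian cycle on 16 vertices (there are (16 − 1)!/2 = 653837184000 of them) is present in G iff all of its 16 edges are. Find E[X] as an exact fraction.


K_16 has (16 − 1)!/2 = 653837184000 labelled Hamiltonian cycles.
For each such Hamiltonian cycle H, let X_H = 1 if all 16 edges of H are present in G. Then P[X_H = 1] = p^{16} = (1/4)^{16} = 1/4294967296.
By linearity of expectation: E[X] = Σ_H E[X_H] = 653837184000 · p^{16} = 653837184000 · 1/4294967296 = 638512875/4194304.
Numerically: E[X] ≈ 152.233.

E[X] = 653837184000 · (1/4)^{16} = 638512875/4194304 ≈ 152.233.


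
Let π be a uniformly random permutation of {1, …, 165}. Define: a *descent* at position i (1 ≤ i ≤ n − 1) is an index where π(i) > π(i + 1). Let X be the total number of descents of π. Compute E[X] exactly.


Write X = Σ X_I over i = 1, …, 164, with X_I the indicator of one descent.
There are 164 indicators.
For each fixed i, the pair (π(i), π(i+1)) is a uniformly random ordered pair of distinct values from {1, …, 165}; by symmetry P[π(i) > π(i+1)] = 1/2.
By linearity: E[X] = 164 · (1/2) = (165 − 1) · (1/2) = 82 ≈ 82.000000.

E[X] = 82 = 82.000000.


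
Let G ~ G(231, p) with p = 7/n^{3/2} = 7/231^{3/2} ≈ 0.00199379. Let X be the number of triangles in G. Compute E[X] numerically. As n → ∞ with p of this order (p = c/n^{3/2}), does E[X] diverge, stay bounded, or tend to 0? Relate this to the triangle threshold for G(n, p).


Number of potential triangles: C(231, 3) = 2027795.
Each occurs with probability p³ ≈ (0.00199379)³ ≈ 7.92574710e-09.
By linearity: E[X] = C(231, 3)·p³ ≈ 2027795 · 7.92574710e-09 ≈ 0.016072.
Since α = 3/2 > 1, p = c/n^{3/2} = o(1/n) is below the triangle threshold p ~ 1/n. Asymptotically E[X] ~ (c³/6)·n^{3(1−α)} = (7³/6)·n^{-1.5} → 0, so by Markov's inequality G has no triangles w.h.p.

E[X] ≈ 0.016072; in regime p = Θ(1/n^{3/2}) E[X] tends to 0 (below the triangle threshold p ~ 1/n).


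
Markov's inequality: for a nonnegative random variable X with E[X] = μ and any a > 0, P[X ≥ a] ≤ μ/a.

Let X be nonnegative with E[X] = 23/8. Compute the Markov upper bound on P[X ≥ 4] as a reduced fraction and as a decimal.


μ = E[X] = 23/8, a = 4.
Markov: P[X ≥ 4] ≤ μ/a = (23/8)/4 = 23/32.
Numerically: ≈ 0.718750.
(Since a = 4 > μ = 2.875000, the bound 23/32 is < 1 and informative.)

P[X ≥ 4] ≤ 23/32 ≈ 0.718750.


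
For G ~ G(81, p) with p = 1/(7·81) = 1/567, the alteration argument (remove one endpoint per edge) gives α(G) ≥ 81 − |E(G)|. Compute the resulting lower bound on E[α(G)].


E[|E(G)|] = C(81, 2)·p = 3240 · (1/567) = 40/7.
E[α(G)] ≥ n − E[|E(G)|] = 81 − 40/7 = 527/7.
Numerically: ≈ 75.285714.
(This is only a lower bound; the true E[α(G)] may be larger.)

E[α(G)] ≥ 527/7 ≈ 75.285714.


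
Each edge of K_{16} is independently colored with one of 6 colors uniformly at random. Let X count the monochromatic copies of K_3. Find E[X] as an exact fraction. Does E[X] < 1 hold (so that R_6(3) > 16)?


E[X] = C(16, 3) · 6^{1 − 3} = 560 · 6^{−2} = 560/36.
As a reduced fraction: E[X] = 140/9 ≈ 15.5555556.
Is E[X] < 1? NO.
Since E[X] ≥ 1, the first-moment bound is inconclusive at n = 16; it does NOT by itself certify R_6(3) > 16.

E[X] = 140/9 ≈ 15.5555556; E[X] ≥ 1; first-moment method inconclusive here.


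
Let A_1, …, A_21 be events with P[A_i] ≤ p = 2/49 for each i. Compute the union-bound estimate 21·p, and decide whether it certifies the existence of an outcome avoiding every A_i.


Union bound: P[∪_{i=1}^{21} A_i] ≤ Σ_i P[A_i] ≤ 21·p = 21·(2/49) = 6/7.
Numerically: 6/7 ≈ 0.8571.
Is 6/7 < 1? YES.
Since P[∪ A_i] ≤ 6/7 < 1, the complement has P[∩ A_i^c] ≥ 1 − 6/7 = 1/7 > 0, so some outcome avoids every A_i.

21·p = 6/7 ≈ 0.8571; existence CERTIFIED by the union bound.


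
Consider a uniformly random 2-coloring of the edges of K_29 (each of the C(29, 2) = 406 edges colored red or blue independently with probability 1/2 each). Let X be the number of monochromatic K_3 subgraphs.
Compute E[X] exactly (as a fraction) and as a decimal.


Let X = Σ_S X_S over the C(29, 3) = 3654 subsets S of size 3, where X_S = 1 if the K_3 on S is monochromatic.
For a fixed S, the K_3 on S has C(3, 2) = 3 edges. P[all 3 edges red] = (1/2)^3, and likewise for blue, so P[monochromatic] = 2·(1/2)^3 = 2^{1 − 3} = 1/4.
By linearity of expectation: E[X] = C(29, 3) · 2^{1 − 3} = 3654 · 1/4 = 1827/2.
Numerically: E[X] ≈ 913.50000.

E[X] = C(29,3)·2^(1−C(3,2)) = 1827/2 ≈ 913.50000.


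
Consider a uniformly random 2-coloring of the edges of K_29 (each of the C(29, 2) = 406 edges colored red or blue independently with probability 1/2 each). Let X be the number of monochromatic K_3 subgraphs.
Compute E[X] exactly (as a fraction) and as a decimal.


Let X = Σ_S X_S over the C(29, 3) = 3654 subsets S of size 3, where X_S = 1 if the K_3 on S is monochromatic.
For a fixed S, the K_3 on S has C(3, 2) = 3 edges. P[all 3 edges red] = (1/2)^3, and likewise for blue, so P[monochromatic] = 2·(1/2)^3 = 2^{1 − 3} = 1/4.
Summing: E[X] = C(29, 3) · 2^{1 − 3} = 3654 · 1/4 = 1827/2.
Numerically: E[X] ≈ 913.500000.

E[X] = C(29,3)·2^(1−C(3,2)) = 1827/2 ≈ 913.500000.


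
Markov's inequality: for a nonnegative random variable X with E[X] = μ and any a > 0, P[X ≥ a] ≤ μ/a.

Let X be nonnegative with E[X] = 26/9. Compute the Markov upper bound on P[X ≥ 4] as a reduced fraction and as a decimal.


μ = E[X] = 26/9, a = 4.
Markov: P[X ≥ 4] ≤ μ/a = (26/9)/4 = 13/18.
Numerically: ≈ 0.722.
(Since a = 4 > μ = 2.889, the bound 13/18 is < 1 and informative.)

P[X ≥ 4] ≤ 13/18 ≈ 0.722.


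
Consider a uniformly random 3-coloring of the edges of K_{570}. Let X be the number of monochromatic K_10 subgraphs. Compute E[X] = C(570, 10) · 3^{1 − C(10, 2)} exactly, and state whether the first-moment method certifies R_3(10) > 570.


E[X] = C(570, 10) · 3^{1 − 45} = 921524823451961408691 · 3^{−44} = 921524823451961408691/984770902183611232881.
As a reduced fraction: E[X] = 34130549016739311433/36472996377170786403 ≈ 0.9357758.
Is E[X] < 1? YES.
Since E[X] < 1, there exists a 3-coloring of K_{570} with no monochromatic K_10; hence R_3(10) > 570.

E[X] = 34130549016739311433/36472996377170786403 ≈ 0.9357758; E[X] < 1, so R_3(10) > 570.


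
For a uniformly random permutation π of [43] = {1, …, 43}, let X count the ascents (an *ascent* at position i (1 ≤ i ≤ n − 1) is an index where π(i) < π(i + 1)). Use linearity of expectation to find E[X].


Write X = Σ X_I over i = 1, …, 42, with X_I the indicator of one ascent.
There are 42 indicators.
For each fixed i, the pair (π(i), π(i+1)) is a uniformly random ordered pair of distinct values from {1, …, 43}; by symmetry P[π(i) < π(i+1)] = 1/2.
By linearity: E[X] = 42 · (1/2) = (43 − 1) · (1/2) = 21 ≈ 21.00000.

E[X] = 21 = 21.00000.


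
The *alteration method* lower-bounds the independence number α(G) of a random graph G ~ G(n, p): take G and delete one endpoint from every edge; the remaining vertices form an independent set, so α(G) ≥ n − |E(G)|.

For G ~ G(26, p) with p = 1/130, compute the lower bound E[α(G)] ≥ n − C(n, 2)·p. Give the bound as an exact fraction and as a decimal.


E[|E(G)|] = C(26, 2)·p = 325 · (1/130) = 5/2.
E[α(G)] ≥ n − E[|E(G)|] = 26 − 5/2 = 47/2.
Numerically: ≈ 23.5000.
(This is only a lower bound; the true E[α(G)] may be larger.)

E[α(G)] ≥ 47/2 ≈ 23.5000.


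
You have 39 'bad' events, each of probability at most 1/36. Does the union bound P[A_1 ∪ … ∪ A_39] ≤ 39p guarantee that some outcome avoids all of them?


Union bound: P[∪_{i=1}^{39} A_i] ≤ Σ_i P[A_i] ≤ 39·p = 39·(1/36) = 13/12.
Numerically: 13/12 ≈ 1.0833.
Is 13/12 < 1? NO.
Since the bound 13/12 is ≥ 1, the union bound is uninformative here; it does NOT by itself certify existence.

39·p = 13/12 ≈ 1.0833; existence NOT certified by the union bound.


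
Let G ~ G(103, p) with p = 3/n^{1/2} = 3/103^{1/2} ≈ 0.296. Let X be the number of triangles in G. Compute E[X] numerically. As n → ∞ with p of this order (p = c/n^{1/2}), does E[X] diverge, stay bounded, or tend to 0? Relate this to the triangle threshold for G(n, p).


Number of potential triangles: C(103, 3) = 176851.
Each occurs with probability p³ ≈ (0.296)³ ≈ 2.58290e-02.
By linearity: E[X] = C(103, 3)·p³ ≈ 176851 · 2.58290e-02 ≈ 4567.888.
Since α = 1/2 < 1, p = c/n^{1/2} ≫ 1/n is above the triangle threshold p ~ 1/n. Asymptotically E[X] ~ (c³/6)·n^{3(1−α)} = (3³/6)·n^{1.5} → ∞; triangles are abundant w.h.p.

E[X] ≈ 4567.888; in regime p = Θ(1/n^{1/2}) E[X] diverges (above the triangle threshold p ~ 1/n).


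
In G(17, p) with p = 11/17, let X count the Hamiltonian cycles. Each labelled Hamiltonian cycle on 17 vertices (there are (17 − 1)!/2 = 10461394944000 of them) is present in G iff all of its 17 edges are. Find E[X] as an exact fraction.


K_17 has (17 − 1)!/2 = 10461394944000 labelled Hamiltonian cycles.
For each such Hamiltonian cycle H, let X_H = 1 if all 17 edges of H are present in G. Then P[X_H = 1] = p^{17} = (11/17)^{17} = 505447028499293771/827240261886336764177.
By linearity of expectation: E[X] = Σ_H E[X_H] = 10461394944000 · p^{17} = 10461394944000 · 505447028499293771/827240261886336764177 = 5287680988402335763510093824000/827240261886336764177.
Numerically: E[X] ≈ 6.39e+09.

E[X] = 10461394944000 · (11/17)^{17} = 5287680988402335763510093824000/827240261886336764177 ≈ 6.39e+09.


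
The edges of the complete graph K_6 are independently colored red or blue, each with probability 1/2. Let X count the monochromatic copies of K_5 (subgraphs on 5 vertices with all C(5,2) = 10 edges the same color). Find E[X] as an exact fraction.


Let X = Σ_S X_S over the C(6, 5) = 6 subsets S of size 5, where X_S = 1 if the K_5 on S is monochromatic.
For a fixed S, the K_5 on S has C(5, 2) = 10 edges. P[all 10 edges red] = (1/2)^10, and likewise for blue, so P[monochromatic] = 2·(1/2)^10 = 2^{1 − 10} = 1/512.
By linearity: E[X] = C(6, 5) · 2^{1 − 10} = 6 · 1/512 = 3/256.
Numerically: E[X] ≈ 0.01172.

E[X] = C(6,5)·2^(1−C(5,2)) = 3/256 ≈ 0.01172.


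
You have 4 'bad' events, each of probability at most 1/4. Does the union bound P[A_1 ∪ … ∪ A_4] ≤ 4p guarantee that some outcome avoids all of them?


Union bound: P[∪_{i=1}^{4} A_i] ≤ Σ_i P[A_i] ≤ 4·p = 4·(1/4) = 1.
Numerically: 1 ≈ 1.0000.
Is 1 < 1? NO.
Since the bound 1 is ≥ 1, the union bound is uninformative here; it does NOT by itself certify existence.

4·p = 1 ≈ 1.0000; existence NOT certified by the union bound.


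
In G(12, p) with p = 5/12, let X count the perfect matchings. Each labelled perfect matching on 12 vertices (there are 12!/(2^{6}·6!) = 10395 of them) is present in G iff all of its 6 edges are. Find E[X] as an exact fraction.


K_12 has 12!/(2^{6}·6!) = 10395 labelled perfect matchings.
For each such perfect matching H, let X_H = 1 if all 6 edges of H are present in G. Then P[X_H = 1] = p^{6} = (5/12)^{6} = 15625/2985984.
By linearity: E[X] = Σ_H E[X_H] = 10395 · p^{6} = 10395 · 15625/2985984 = 6015625/110592.
Numerically: E[X] ≈ 54.3948.

E[X] = 10395 · (5/12)^{6} = 6015625/110592 ≈ 54.3948.


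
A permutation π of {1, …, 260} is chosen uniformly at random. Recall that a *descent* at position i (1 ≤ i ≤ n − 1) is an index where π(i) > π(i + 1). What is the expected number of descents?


Write X = Σ X_I over i = 1, …, 259, with X_I the indicator of one descent.
There are 259 indicators.
For each fixed i, the pair (π(i), π(i+1)) is a uniformly random ordered pair of distinct values from {1, …, 260}; by symmetry P[π(i) > π(i+1)] = 1/2.
By linearity: E[X] = 259 · (1/2) = (260 − 1) · (1/2) = 259/2 ≈ 129.500000.

E[X] = 259/2 = 129.500000.


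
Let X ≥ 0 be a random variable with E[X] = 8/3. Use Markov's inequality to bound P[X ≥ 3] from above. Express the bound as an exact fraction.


μ = E[X] = 8/3, a = 3.
Markov: P[X ≥ 3] ≤ μ/a = (8/3)/3 = 8/9.
Numerically: ≈ 0.8889.
(Since a = 3 > μ = 2.6667, the bound 8/9 is < 1 and informative.)

P[X ≥ 3] ≤ 8/9 ≈ 0.8889.
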